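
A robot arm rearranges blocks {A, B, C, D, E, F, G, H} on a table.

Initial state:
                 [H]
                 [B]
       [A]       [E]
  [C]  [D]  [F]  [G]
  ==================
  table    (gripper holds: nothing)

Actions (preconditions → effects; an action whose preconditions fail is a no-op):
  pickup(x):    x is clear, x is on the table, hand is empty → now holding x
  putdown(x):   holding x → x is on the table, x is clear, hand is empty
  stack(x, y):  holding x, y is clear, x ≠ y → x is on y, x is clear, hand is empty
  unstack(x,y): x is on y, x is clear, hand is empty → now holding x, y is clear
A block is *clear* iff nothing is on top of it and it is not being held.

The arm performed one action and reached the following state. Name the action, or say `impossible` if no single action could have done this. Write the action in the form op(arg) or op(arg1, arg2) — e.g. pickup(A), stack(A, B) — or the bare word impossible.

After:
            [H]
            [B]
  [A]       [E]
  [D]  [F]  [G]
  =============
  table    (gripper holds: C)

pickup(C)

target: towers=[D/A; F; G/E/B/H] holding=C
     unstack(A, D) → towers=[C; D; F; G/E/B/H] holding=A
     unstack(H, B) → towers=[C; D/A; F; G/E/B] holding=H
         pickup(F) → towers=[C; D/A; G/E/B/H] holding=F
         pickup(C) → towers=[D/A; F; G/E/B/H] holding=C  ← match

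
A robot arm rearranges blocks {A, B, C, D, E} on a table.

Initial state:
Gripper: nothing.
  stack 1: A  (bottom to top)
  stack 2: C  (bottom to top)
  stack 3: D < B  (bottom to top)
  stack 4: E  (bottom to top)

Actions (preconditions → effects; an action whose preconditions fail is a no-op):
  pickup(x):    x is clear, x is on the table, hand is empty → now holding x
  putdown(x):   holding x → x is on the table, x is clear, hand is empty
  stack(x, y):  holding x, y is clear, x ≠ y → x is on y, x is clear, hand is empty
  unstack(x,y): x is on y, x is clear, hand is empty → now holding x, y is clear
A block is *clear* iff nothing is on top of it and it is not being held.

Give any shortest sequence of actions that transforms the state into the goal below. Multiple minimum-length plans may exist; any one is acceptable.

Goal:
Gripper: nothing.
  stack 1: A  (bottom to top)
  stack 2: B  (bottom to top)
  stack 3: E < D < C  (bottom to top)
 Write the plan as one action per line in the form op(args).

step 1 (unstack(B, D)): towers=[A; C; D; E] holding=B
step 2 (putdown(B)): towers=[A; B; C; D; E] holding=-
step 3 (pickup(D)): towers=[A; B; C; E] holding=D
step 4 (stack(D, E)): towers=[A; B; C; E/D] holding=-
step 5 (pickup(C)): towers=[A; B; E/D] holding=C
step 6 (stack(C, D)): towers=[A; B; E/D/C] holding=-
goal check: towers=[A; B; E/D/C] holding=- — reached (length 6, optimal by BFS)

unstack(B, D)
putdown(B)
pickup(D)
stack(D, E)
pickup(C)
stack(C, D)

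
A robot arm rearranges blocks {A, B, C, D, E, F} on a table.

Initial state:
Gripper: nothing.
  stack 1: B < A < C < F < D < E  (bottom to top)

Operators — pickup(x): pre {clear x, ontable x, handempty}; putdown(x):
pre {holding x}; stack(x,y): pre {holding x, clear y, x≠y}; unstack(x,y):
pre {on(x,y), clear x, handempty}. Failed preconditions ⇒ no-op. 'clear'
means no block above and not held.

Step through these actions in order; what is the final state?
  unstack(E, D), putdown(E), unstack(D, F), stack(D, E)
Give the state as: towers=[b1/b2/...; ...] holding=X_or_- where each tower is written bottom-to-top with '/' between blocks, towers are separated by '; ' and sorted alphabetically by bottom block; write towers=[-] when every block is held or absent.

step 1 (unstack(E, D)): towers=[B/A/C/F/D] holding=E
step 2 (putdown(E)): towers=[B/A/C/F/D; E] holding=-
step 3 (unstack(D, F)): towers=[B/A/C/F; E] holding=D
step 4 (stack(D, E)): towers=[B/A/C/F; E/D] holding=-

towers=[B/A/C/F; E/D] holding=-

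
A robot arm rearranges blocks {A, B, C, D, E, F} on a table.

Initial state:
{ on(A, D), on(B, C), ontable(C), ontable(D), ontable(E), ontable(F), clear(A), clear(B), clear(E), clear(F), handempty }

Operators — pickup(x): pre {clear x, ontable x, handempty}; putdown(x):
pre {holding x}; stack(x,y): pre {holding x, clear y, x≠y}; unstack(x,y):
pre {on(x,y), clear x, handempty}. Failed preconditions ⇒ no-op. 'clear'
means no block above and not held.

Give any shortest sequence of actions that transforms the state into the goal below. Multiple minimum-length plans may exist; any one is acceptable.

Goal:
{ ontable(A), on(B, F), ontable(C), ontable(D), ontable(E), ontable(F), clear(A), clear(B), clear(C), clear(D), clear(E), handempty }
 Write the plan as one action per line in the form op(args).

step 1 (unstack(B, C)): towers=[C; D/A; E; F] holding=B
step 2 (stack(B, F)): towers=[C; D/A; E; F/B] holding=-
step 3 (unstack(A, D)): towers=[C; D; E; F/B] holding=A
step 4 (putdown(A)): towers=[A; C; D; E; F/B] holding=-
goal check: towers=[A; C; D; E; F/B] holding=- — reached (length 4, optimal by BFS)

unstack(B, C)
stack(B, F)
unstack(A, D)
putdown(A)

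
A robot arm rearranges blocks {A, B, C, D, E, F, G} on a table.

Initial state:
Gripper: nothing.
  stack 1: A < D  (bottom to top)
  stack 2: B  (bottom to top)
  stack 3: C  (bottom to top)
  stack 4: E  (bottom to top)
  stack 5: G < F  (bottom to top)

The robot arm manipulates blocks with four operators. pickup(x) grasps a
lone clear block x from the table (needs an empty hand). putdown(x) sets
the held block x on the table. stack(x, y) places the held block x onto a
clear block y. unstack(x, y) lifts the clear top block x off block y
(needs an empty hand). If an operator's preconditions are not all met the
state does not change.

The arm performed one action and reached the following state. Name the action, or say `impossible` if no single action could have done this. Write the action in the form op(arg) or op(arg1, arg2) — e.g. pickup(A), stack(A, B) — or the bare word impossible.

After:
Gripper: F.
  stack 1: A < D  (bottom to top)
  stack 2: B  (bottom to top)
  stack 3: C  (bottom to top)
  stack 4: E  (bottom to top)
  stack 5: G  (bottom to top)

unstack(F, G)

target: towers=[A/D; B; C; E; G] holding=F
         pickup(B) → towers=[A/D; C; E; G/F] holding=B
     unstack(F, G) → towers=[A/D; B; C; E; G] holding=F  ← match
     unstack(D, A) → towers=[A; B; C; E; G/F] holding=D
         pickup(E) → towers=[A/D; B; C; G/F] holding=E
         pickup(C) → towers=[A/D; B; E; G/F] holding=C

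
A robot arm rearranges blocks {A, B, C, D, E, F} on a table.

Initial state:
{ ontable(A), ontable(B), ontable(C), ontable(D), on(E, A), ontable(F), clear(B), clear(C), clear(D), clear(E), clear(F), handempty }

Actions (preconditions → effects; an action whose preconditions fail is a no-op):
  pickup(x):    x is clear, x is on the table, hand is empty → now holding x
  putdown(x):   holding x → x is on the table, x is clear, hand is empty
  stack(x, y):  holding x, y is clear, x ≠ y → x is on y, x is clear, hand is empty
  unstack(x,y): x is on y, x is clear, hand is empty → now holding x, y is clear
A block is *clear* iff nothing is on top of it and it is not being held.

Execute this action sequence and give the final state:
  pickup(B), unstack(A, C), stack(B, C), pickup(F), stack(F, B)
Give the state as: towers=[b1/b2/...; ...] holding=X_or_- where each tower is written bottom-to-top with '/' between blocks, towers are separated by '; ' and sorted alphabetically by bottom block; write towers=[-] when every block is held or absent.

step 1 (pickup(B)): towers=[A/E; C; D; F] holding=B
step 2 (unstack(A, C)) [no-op]: towers=[A/E; C; D; F] holding=B
step 3 (stack(B, C)): towers=[A/E; C/B; D; F] holding=-
step 4 (pickup(F)): towers=[A/E; C/B; D] holding=F
step 5 (stack(F, B)): towers=[A/E; C/B/F; D] holding=-

towers=[A/E; C/B/F; D] holding=-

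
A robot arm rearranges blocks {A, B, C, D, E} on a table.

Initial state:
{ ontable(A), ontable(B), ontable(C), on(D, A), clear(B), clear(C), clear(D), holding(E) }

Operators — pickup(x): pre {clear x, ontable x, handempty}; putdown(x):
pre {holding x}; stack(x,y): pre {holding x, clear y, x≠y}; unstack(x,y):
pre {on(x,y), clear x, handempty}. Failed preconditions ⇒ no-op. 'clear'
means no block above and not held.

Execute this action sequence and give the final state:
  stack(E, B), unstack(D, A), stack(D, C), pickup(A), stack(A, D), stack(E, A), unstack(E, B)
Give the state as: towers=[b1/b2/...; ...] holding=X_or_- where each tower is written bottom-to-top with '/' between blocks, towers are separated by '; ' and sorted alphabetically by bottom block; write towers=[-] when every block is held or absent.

towers=[B; C/D/A] holding=E

step 1 (stack(E, B)): towers=[A/D; B/E; C] holding=-
step 2 (unstack(D, A)): towers=[A; B/E; C] holding=D
step 3 (stack(D, C)): towers=[A; B/E; C/D] holding=-
step 4 (pickup(A)): towers=[B/E; C/D] holding=A
step 5 (stack(A, D)): towers=[B/E; C/D/A] holding=-
step 6 (stack(E, A)) [no-op]: towers=[B/E; C/D/A] holding=-
step 7 (unstack(E, B)): towers=[B; C/D/A] holding=E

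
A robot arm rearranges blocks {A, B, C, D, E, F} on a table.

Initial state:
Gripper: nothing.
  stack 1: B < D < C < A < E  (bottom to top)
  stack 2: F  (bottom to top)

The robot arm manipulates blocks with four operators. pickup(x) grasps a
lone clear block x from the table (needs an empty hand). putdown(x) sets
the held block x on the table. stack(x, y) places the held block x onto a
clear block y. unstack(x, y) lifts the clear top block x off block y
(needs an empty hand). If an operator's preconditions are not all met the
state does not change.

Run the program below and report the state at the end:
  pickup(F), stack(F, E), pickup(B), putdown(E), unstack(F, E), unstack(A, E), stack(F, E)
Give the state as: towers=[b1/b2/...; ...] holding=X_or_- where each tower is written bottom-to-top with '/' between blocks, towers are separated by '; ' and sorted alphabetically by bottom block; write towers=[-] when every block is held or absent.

step 1 (pickup(F)): towers=[B/D/C/A/E] holding=F
step 2 (stack(F, E)): towers=[B/D/C/A/E/F] holding=-
step 3 (pickup(B)) [no-op]: towers=[B/D/C/A/E/F] holding=-
step 4 (putdown(E)) [no-op]: towers=[B/D/C/A/E/F] holding=-
step 5 (unstack(F, E)): towers=[B/D/C/A/E] holding=F
step 6 (unstack(A, E)) [no-op]: towers=[B/D/C/A/E] holding=F
step 7 (stack(F, E)): towers=[B/D/C/A/E/F] holding=-

towers=[B/D/C/A/E/F] holding=-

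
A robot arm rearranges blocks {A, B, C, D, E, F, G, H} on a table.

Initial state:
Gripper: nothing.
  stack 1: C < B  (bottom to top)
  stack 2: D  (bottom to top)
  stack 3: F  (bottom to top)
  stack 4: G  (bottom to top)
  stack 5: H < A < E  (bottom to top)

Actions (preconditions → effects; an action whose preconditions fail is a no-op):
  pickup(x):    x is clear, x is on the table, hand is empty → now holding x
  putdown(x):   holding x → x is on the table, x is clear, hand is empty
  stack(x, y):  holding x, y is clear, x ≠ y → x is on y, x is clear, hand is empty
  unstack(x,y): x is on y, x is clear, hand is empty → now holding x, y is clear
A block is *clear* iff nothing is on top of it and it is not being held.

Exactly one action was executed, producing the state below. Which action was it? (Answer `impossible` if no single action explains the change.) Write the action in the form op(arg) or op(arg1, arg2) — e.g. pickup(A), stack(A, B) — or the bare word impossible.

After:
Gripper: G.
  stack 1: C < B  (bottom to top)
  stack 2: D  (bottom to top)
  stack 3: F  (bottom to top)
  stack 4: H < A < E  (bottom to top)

target: towers=[C/B; D; F; H/A/E] holding=G
         pickup(G) → towers=[C/B; D; F; H/A/E] holding=G  ← match
     unstack(E, A) → towers=[C/B; D; F; G; H/A] holding=E
     unstack(B, C) → towers=[C; D; F; G; H/A/E] holding=B
         pickup(F) → towers=[C/B; D; G; H/A/E] holding=F
         pickup(D) → towers=[C/B; F; G; H/A/E] holding=D

pickup(G)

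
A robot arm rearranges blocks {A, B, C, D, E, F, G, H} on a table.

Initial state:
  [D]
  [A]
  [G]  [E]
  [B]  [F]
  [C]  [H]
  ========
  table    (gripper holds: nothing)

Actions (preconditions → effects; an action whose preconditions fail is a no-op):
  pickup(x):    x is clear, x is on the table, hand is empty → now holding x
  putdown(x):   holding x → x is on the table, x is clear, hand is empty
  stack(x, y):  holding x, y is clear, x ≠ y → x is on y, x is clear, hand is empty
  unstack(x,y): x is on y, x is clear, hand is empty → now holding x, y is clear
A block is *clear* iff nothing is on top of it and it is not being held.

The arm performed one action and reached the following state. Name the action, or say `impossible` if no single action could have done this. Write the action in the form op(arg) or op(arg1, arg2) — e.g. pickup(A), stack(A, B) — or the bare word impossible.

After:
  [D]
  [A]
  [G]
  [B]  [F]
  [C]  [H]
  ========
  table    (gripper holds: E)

unstack(E, F)

target: towers=[C/B/G/A/D; H/F] holding=E
     unstack(E, F) → towers=[C/B/G/A/D; H/F] holding=E  ← match
     unstack(D, A) → towers=[C/B/G/A; H/F/E] holding=D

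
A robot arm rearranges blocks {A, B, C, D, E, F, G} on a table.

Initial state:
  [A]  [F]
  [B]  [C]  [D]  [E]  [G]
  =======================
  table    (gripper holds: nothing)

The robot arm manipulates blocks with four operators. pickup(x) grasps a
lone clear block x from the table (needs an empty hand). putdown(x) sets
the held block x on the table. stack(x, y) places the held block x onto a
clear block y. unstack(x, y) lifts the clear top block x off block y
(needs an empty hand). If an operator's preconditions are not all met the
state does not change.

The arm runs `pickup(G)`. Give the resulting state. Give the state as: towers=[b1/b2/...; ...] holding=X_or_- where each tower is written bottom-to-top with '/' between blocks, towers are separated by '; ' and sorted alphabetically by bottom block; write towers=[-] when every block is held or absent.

towers=[B/A; C/F; D; E] holding=G

before: towers=[B/A; C/F; D; E; G] holding=-
pre[pickup(G)]: clear(G) ✓, ontable(G) ✓, handempty ✓
all met → apply pickup(G)
after:  towers=[B/A; C/F; D; E] holding=G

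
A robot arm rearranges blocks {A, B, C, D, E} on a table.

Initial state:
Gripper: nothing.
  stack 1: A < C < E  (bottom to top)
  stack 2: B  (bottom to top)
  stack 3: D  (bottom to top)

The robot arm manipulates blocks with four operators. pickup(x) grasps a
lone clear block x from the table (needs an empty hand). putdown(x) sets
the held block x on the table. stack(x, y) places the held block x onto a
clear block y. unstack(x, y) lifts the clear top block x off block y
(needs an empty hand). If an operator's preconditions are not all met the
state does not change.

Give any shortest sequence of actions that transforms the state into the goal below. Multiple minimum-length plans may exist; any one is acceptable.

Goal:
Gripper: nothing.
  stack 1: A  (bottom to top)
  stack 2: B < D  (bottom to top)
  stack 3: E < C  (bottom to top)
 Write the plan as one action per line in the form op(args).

step 1 (pickup(D)): towers=[A/C/E; B] holding=D
step 2 (stack(D, B)): towers=[A/C/E; B/D] holding=-
step 3 (unstack(E, C)): towers=[A/C; B/D] holding=E
step 4 (putdown(E)): towers=[A/C; B/D; E] holding=-
step 5 (unstack(C, A)): towers=[A; B/D; E] holding=C
step 6 (stack(C, E)): towers=[A; B/D; E/C] holding=-
goal check: towers=[A; B/D; E/C] holding=- — reached (length 6, optimal by BFS)

pickup(D)
stack(D, B)
unstack(E, C)
putdown(E)
unstack(C, A)
stack(C, E)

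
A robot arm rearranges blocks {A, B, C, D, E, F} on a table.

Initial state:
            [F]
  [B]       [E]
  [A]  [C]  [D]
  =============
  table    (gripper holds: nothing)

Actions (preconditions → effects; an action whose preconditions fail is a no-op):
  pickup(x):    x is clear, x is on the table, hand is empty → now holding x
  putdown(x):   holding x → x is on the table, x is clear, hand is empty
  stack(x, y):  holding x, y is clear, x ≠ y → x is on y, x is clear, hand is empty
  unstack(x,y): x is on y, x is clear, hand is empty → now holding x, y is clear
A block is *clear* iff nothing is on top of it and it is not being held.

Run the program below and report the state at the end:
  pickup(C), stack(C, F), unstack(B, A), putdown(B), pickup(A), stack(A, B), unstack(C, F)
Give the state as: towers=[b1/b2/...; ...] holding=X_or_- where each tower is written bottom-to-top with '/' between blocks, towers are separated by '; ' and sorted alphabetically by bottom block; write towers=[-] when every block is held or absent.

step 1 (pickup(C)): towers=[A/B; D/E/F] holding=C
step 2 (stack(C, F)): towers=[A/B; D/E/F/C] holding=-
step 3 (unstack(B, A)): towers=[A; D/E/F/C] holding=B
step 4 (putdown(B)): towers=[A; B; D/E/F/C] holding=-
step 5 (pickup(A)): towers=[B; D/E/F/C] holding=A
step 6 (stack(A, B)): towers=[B/A; D/E/F/C] holding=-
step 7 (unstack(C, F)): towers=[B/A; D/E/F] holding=C

towers=[B/A; D/E/F] holding=C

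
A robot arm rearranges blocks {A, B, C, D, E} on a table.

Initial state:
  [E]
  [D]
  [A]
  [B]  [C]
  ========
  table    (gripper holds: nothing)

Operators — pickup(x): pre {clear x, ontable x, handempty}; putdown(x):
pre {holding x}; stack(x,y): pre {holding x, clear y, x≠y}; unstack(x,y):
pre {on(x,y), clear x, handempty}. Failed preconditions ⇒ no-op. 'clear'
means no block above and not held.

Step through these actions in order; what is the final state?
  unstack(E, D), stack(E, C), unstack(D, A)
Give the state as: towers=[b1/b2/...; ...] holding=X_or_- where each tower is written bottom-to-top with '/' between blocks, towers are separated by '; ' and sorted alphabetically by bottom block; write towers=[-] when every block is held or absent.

towers=[B/A; C/E] holding=D

step 1 (unstack(E, D)): towers=[B/A/D; C] holding=E
step 2 (stack(E, C)): towers=[B/A/D; C/E] holding=-
step 3 (unstack(D, A)): towers=[B/A; C/E] holding=D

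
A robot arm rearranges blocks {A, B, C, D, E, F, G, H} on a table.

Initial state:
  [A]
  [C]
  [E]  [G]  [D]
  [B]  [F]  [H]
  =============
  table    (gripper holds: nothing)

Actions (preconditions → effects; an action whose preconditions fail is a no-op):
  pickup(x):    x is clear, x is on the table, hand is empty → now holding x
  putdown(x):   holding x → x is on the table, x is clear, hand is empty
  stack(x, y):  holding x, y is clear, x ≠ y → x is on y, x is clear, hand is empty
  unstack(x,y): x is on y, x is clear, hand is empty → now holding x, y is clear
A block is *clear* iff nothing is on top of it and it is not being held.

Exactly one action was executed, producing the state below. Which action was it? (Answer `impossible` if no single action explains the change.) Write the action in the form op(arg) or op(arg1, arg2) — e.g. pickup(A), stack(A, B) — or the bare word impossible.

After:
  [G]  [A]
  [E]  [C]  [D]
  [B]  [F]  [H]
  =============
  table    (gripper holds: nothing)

impossible

target: towers=[B/E/G; F/C/A; H/D] holding=-
     unstack(G, F) → towers=[B/E/C/A; F; H/D] holding=G
     unstack(A, C) → towers=[B/E/C; F/G; H/D] holding=A
     unstack(D, H) → towers=[B/E/C/A; F/G; H] holding=D
none of the 3 applicable actions match → impossible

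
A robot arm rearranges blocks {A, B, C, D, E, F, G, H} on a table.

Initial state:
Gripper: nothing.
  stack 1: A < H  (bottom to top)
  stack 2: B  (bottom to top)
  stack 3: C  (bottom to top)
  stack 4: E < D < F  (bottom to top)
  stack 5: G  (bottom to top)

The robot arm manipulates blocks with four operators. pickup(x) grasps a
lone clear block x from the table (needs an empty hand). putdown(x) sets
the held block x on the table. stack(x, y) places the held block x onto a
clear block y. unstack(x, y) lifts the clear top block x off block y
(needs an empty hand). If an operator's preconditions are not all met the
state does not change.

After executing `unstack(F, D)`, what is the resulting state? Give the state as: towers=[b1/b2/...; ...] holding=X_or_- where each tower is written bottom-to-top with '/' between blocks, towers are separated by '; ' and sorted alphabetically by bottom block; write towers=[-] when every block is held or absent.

towers=[A/H; B; C; E/D; G] holding=F

before: towers=[A/H; B; C; E/D/F; G] holding=-
pre[unstack(F, D)]: on(F,D) ✓, clear(F) ✓, handempty ✓
all met → apply unstack(F, D)
after:  towers=[A/H; B; C; E/D; G] holding=F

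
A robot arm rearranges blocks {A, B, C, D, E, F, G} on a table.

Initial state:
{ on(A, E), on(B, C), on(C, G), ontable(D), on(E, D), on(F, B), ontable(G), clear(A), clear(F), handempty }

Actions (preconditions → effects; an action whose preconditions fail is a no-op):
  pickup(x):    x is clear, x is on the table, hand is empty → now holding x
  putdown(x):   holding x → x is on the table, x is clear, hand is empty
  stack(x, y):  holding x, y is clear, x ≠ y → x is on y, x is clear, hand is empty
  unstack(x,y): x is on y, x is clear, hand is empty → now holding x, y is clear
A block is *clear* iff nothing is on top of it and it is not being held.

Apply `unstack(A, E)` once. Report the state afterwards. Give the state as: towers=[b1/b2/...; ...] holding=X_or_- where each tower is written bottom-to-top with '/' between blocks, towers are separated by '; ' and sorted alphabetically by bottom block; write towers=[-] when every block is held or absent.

before: towers=[D/E/A; G/C/B/F] holding=-
pre[unstack(A, E)]: on(A,E) ok, clear(A) ok, handempty ok
all met → apply unstack(A, E)
after:  towers=[D/E; G/C/B/F] holding=A

towers=[D/E; G/C/B/F] holding=A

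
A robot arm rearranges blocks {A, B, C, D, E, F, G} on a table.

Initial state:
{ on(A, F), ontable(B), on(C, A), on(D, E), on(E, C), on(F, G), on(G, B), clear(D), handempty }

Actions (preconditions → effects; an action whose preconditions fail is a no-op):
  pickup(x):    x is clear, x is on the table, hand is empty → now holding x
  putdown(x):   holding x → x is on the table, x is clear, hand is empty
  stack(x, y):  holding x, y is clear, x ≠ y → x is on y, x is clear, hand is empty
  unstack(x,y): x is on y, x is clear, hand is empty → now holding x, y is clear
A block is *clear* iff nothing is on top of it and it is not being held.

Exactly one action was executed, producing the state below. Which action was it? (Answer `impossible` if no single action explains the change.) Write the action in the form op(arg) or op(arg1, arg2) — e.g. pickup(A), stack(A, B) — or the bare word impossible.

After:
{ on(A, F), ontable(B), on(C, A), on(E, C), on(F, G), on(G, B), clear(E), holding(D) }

unstack(D, E)

target: towers=[B/G/F/A/C/E] holding=D
     unstack(D, E) → towers=[B/G/F/A/C/E] holding=D  ← match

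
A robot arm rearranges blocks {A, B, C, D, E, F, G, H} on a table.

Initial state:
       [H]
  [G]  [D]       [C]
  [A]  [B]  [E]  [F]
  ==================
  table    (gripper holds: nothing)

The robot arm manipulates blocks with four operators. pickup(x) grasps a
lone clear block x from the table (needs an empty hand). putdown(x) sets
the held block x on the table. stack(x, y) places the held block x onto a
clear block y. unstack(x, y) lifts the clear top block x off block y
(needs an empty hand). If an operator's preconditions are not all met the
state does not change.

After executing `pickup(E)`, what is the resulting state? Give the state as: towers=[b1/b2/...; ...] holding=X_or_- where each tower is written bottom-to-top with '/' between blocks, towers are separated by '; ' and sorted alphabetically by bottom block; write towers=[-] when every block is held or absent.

towers=[A/G; B/D/H; F/C] holding=E

before: towers=[A/G; B/D/H; E; F/C] holding=-
pre[pickup(E)]: clear(E) yes, ontable(E) yes, handempty yes
all met → apply pickup(E)
after:  towers=[A/G; B/D/H; F/C] holding=E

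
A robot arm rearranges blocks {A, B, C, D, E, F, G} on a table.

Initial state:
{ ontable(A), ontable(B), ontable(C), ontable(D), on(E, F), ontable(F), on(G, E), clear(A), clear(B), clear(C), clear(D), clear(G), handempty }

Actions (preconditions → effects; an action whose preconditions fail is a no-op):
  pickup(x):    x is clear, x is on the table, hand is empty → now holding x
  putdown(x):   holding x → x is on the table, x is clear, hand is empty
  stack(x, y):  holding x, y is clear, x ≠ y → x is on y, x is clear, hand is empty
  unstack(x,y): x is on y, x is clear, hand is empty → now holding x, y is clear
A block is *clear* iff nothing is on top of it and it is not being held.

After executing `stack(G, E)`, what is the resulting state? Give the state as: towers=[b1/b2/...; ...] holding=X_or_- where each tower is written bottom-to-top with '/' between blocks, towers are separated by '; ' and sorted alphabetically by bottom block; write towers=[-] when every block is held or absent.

towers=[A; B; C; D; F/E/G] holding=-

before: towers=[A; B; C; D; F/E/G] holding=-
pre[stack(G, E)]: holding(G) ✗, clear(E) ✗, G≠E ✓
holding(G), clear(E) unmet → stack(G, E) is a no-op
after:  towers=[A; B; C; D; F/E/G] holding=-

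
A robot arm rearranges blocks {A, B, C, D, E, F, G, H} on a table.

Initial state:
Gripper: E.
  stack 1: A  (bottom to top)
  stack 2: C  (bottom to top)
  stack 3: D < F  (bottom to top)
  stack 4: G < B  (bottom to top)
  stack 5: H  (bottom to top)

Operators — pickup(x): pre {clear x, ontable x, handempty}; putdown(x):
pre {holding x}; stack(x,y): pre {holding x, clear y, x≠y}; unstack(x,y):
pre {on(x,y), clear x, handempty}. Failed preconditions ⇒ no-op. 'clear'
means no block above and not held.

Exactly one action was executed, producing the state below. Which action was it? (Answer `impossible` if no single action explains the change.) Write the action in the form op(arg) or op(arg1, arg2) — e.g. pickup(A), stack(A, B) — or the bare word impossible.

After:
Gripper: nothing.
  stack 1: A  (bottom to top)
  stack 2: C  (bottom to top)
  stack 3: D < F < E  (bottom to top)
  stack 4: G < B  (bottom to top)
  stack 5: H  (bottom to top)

stack(E, F)

target: towers=[A; C; D/F/E; G/B; H] holding=-
        putdown(E) → towers=[A; C; D/F; E; G/B; H] holding=-
       stack(E, A) → towers=[A/E; C; D/F; G/B; H] holding=-
       stack(E, H) → towers=[A; C; D/F; G/B; H/E] holding=-
       stack(E, B) → towers=[A; C; D/F; G/B/E; H] holding=-
       stack(E, F) → towers=[A; C; D/F/E; G/B; H] holding=-  ← match
       stack(E, C) → towers=[A; C/E; D/F; G/B; H] holding=-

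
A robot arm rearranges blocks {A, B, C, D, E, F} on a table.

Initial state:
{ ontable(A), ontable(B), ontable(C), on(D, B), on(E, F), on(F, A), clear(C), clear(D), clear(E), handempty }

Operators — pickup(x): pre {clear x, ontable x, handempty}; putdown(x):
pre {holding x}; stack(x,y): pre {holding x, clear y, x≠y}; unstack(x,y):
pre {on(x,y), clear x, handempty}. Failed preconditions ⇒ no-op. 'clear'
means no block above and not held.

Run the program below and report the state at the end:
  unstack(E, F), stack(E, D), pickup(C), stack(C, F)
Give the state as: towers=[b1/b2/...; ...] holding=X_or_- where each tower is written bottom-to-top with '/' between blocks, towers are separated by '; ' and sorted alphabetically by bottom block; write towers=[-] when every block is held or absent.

towers=[A/F/C; B/D/E] holding=-

step 1 (unstack(E, F)): towers=[A/F; B/D; C] holding=E
step 2 (stack(E, D)): towers=[A/F; B/D/E; C] holding=-
step 3 (pickup(C)): towers=[A/F; B/D/E] holding=C
step 4 (stack(C, F)): towers=[A/F/C; B/D/E] holding=-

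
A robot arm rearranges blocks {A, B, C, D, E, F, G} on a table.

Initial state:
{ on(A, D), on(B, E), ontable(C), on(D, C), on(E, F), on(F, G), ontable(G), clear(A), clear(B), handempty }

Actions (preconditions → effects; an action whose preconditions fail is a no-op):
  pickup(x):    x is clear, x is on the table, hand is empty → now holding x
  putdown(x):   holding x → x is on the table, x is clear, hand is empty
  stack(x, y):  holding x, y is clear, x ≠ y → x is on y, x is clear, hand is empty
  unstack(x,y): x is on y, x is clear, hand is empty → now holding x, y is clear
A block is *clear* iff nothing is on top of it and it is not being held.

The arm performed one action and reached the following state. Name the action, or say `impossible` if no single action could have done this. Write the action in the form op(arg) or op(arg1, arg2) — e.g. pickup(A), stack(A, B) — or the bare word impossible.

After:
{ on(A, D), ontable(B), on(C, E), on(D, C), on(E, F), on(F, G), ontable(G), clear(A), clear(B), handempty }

target: towers=[B; G/F/E/C/D/A] holding=-
     unstack(B, E) → towers=[C/D/A; G/F/E] holding=B
     unstack(A, D) → towers=[C/D; G/F/E/B] holding=A
none of the 2 applicable actions match → impossible

impossible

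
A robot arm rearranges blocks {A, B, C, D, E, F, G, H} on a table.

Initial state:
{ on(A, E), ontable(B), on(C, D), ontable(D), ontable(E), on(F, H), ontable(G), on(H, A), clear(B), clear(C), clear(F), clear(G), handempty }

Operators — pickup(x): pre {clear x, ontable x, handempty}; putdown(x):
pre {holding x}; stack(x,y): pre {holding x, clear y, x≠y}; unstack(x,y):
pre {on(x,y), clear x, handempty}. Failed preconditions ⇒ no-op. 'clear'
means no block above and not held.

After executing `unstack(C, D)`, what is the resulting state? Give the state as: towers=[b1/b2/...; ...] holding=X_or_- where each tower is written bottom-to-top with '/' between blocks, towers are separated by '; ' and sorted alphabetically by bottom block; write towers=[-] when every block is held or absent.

before: towers=[B; D/C; E/A/H/F; G] holding=-
pre[unstack(C, D)]: on(C,D) yes, clear(C) yes, handempty yes
all met → apply unstack(C, D)
after:  towers=[B; D; E/A/H/F; G] holding=C

towers=[B; D; E/A/H/F; G] holding=C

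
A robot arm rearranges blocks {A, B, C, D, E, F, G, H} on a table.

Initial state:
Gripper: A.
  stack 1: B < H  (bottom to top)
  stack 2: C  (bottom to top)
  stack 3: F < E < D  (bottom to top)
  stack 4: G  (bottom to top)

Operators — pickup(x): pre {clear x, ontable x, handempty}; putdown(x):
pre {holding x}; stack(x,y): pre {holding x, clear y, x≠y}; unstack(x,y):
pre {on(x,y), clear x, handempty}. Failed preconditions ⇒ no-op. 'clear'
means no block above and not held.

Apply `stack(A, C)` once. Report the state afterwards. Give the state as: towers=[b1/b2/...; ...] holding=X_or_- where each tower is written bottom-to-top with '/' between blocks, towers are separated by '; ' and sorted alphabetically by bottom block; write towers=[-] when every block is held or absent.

towers=[B/H; C/A; F/E/D; G] holding=-

before: towers=[B/H; C; F/E/D; G] holding=A
pre[stack(A, C)]: holding(A) ok, clear(C) ok, A≠C ok
all met → apply stack(A, C)
after:  towers=[B/H; C/A; F/E/D; G] holding=-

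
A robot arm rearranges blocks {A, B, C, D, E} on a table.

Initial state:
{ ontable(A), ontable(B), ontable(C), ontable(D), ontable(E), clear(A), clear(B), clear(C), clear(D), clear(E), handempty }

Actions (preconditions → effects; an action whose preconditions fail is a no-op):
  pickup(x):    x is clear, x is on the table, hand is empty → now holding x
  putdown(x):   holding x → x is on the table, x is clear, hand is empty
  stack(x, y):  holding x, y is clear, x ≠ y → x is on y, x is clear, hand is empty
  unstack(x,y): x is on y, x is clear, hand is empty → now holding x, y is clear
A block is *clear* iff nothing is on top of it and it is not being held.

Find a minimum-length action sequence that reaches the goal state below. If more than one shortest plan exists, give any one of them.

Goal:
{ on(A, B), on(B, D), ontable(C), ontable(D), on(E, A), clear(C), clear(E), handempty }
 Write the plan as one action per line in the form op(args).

pickup(B)
stack(B, D)
pickup(A)
stack(A, B)
pickup(E)
stack(E, A)

step 1 (pickup(B)): towers=[A; C; D; E] holding=B
step 2 (stack(B, D)): towers=[A; C; D/B; E] holding=-
step 3 (pickup(A)): towers=[C; D/B; E] holding=A
step 4 (stack(A, B)): towers=[C; D/B/A; E] holding=-
step 5 (pickup(E)): towers=[C; D/B/A] holding=E
step 6 (stack(E, A)): towers=[C; D/B/A/E] holding=-
goal check: towers=[C; D/B/A/E] holding=- — reached (length 6, optimal by BFS)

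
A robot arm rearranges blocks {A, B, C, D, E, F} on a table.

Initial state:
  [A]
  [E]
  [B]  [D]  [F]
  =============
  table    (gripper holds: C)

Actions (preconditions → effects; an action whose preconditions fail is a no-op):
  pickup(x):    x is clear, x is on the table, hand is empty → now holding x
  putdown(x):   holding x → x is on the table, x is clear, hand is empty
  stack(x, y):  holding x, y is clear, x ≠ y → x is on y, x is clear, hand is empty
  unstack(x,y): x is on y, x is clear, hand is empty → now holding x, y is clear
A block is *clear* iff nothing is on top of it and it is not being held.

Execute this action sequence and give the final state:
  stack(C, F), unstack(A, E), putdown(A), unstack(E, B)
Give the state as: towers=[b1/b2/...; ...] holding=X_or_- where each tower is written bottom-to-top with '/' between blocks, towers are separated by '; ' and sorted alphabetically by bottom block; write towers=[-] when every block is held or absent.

step 1 (stack(C, F)): towers=[B/E/A; D; F/C] holding=-
step 2 (unstack(A, E)): towers=[B/E; D; F/C] holding=A
step 3 (putdown(A)): towers=[A; B/E; D; F/C] holding=-
step 4 (unstack(E, B)): towers=[A; B; D; F/C] holding=E

towers=[A; B; D; F/C] holding=E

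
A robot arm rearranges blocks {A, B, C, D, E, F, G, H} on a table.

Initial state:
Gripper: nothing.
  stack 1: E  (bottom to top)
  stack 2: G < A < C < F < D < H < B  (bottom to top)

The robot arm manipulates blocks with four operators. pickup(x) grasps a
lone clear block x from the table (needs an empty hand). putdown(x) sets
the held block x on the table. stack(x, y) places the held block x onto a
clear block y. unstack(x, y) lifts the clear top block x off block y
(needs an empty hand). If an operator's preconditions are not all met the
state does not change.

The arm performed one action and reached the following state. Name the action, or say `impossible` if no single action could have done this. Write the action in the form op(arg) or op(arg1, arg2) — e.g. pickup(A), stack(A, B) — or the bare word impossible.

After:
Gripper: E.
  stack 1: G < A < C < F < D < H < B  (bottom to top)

target: towers=[G/A/C/F/D/H/B] holding=E
         pickup(E) → towers=[G/A/C/F/D/H/B] holding=E  ← match
     unstack(B, H) → towers=[E; G/A/C/F/D/H] holding=B

pickup(E)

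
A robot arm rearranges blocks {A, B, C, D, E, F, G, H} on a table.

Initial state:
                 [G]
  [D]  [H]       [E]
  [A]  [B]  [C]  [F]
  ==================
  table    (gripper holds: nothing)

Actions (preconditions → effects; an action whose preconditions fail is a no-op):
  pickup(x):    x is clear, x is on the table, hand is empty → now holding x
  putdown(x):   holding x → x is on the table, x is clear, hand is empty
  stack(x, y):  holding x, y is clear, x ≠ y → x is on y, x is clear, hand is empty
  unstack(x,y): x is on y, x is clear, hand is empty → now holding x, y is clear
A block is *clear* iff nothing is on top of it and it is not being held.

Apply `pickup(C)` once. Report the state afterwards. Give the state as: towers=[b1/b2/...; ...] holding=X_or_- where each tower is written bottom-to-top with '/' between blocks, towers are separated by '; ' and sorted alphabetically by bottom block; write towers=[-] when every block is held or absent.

towers=[A/D; B/H; F/E/G] holding=C

before: towers=[A/D; B/H; C; F/E/G] holding=-
pre[pickup(C)]: clear(C) ✓, ontable(C) ✓, handempty ✓
all met → apply pickup(C)
after:  towers=[A/D; B/H; F/E/G] holding=C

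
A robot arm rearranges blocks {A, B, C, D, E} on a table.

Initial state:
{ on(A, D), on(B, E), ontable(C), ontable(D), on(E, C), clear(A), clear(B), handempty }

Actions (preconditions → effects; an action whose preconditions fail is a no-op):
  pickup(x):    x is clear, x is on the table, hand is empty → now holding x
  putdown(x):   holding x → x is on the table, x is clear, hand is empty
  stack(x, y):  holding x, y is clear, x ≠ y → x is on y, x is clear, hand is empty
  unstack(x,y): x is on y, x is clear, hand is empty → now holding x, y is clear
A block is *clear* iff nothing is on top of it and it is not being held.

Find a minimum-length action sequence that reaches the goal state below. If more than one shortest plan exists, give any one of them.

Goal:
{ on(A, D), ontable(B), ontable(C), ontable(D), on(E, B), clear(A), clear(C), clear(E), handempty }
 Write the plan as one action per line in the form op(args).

unstack(B, E)
putdown(B)
unstack(E, C)
stack(E, B)

step 1 (unstack(B, E)): towers=[C/E; D/A] holding=B
step 2 (putdown(B)): towers=[B; C/E; D/A] holding=-
step 3 (unstack(E, C)): towers=[B; C; D/A] holding=E
step 4 (stack(E, B)): towers=[B/E; C; D/A] holding=-
goal check: towers=[B/E; C; D/A] holding=- — reached (length 4, optimal by BFS)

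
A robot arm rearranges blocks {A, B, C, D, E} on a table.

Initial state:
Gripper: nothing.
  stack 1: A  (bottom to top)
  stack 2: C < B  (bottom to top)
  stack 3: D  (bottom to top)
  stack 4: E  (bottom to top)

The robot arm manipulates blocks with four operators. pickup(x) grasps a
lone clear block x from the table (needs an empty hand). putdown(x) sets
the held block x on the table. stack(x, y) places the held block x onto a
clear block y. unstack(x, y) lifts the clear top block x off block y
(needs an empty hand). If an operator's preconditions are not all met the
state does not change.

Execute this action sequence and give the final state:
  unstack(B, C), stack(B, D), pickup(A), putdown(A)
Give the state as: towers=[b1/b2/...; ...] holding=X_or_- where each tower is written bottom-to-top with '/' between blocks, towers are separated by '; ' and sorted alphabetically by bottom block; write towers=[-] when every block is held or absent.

step 1 (unstack(B, C)): towers=[A; C; D; E] holding=B
step 2 (stack(B, D)): towers=[A; C; D/B; E] holding=-
step 3 (pickup(A)): towers=[C; D/B; E] holding=A
step 4 (putdown(A)): towers=[A; C; D/B; E] holding=-

towers=[A; C; D/B; E] holding=-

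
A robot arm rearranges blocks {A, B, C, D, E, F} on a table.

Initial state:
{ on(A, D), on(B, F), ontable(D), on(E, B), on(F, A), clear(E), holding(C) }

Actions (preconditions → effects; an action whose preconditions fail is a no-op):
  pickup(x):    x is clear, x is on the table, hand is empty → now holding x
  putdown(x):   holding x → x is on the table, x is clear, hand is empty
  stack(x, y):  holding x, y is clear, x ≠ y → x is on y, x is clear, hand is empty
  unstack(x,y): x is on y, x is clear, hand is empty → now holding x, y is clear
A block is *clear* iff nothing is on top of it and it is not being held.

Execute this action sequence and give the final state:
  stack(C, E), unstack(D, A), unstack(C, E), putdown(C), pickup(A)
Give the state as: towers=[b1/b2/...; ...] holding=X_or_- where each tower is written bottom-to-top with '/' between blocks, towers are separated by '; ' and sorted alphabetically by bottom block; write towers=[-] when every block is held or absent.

step 1 (stack(C, E)): towers=[D/A/F/B/E/C] holding=-
step 2 (unstack(D, A)) [no-op]: towers=[D/A/F/B/E/C] holding=-
step 3 (unstack(C, E)): towers=[D/A/F/B/E] holding=C
step 4 (putdown(C)): towers=[C; D/A/F/B/E] holding=-
step 5 (pickup(A)) [no-op]: towers=[C; D/A/F/B/E] holding=-

towers=[C; D/A/F/B/E] holding=-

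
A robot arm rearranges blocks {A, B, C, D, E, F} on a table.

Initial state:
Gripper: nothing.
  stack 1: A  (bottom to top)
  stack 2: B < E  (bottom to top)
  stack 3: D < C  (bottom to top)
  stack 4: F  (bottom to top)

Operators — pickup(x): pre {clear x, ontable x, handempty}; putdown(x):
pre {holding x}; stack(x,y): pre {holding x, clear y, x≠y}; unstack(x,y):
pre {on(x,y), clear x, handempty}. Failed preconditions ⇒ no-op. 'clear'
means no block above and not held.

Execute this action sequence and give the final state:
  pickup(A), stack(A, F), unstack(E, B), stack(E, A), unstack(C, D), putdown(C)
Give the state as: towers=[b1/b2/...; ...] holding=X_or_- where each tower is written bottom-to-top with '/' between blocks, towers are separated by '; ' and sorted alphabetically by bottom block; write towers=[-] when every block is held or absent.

towers=[B; C; D; F/A/E] holding=-

step 1 (pickup(A)): towers=[B/E; D/C; F] holding=A
step 2 (stack(A, F)): towers=[B/E; D/C; F/A] holding=-
step 3 (unstack(E, B)): towers=[B; D/C; F/A] holding=E
step 4 (stack(E, A)): towers=[B; D/C; F/A/E] holding=-
step 5 (unstack(C, D)): towers=[B; D; F/A/E] holding=C
step 6 (putdown(C)): towers=[B; C; D; F/A/E] holding=-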